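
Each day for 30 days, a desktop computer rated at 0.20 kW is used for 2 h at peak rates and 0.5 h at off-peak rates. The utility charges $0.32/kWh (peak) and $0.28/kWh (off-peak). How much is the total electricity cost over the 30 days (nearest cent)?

$4.68

Peak energy = 0.2 kW × 2 h × 30 = 12 kWh
Off-peak energy = 0.2 kW × 0.5 h × 30 = 3 kWh
Cost = 12 × $0.32 + 3 × $0.28 = $3.84 + $0.84 = $4.68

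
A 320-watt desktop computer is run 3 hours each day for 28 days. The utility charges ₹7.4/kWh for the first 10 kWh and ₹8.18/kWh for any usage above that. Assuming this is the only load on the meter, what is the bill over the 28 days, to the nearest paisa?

Runtime = 3 h/day × 28 days = 84 h
Energy = 0.32 kW × 84 h = 26.88 kWh
Tier 1 (0–10 kWh): 10 × ₹7.4 = ₹74
Above 10 kWh: 16.88 × ₹8.18 = ₹138.0784
Bill = ₹212.08

₹212.08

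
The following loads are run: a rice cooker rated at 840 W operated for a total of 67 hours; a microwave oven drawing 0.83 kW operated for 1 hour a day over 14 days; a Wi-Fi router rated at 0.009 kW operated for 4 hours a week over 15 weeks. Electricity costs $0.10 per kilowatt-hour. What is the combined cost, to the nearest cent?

$6.84

rice cooker: 0.84 kW × 67 h = 56.28 kWh
microwave oven: Runtime = 1 h/day × 14 days = 14 h
microwave oven: 0.83 kW × 14 h = 11.62 kWh
Wi-Fi router: Runtime = 4 h/week × 15 weeks = 60 h
Wi-Fi router: 0.009 kW × 60 h = 0.54 kWh
Total energy = 68.44 kWh
Cost = 68.44 × $0.10 = $6.84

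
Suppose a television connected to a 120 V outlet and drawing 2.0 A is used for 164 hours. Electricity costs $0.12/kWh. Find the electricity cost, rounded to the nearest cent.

Power = 2.0 A × 120 V = 240 W = 0.24 kW
Energy = 0.24 kW × 164 h = 39.36 kWh
Cost = 39.36 kWh × $0.12/kWh = $4.72

$4.72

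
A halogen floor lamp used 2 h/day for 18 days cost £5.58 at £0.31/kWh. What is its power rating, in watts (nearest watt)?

500 W

Energy = £5.58 ÷ £0.31/kWh = 18 kWh
Runtime = 2 h/day × 18 days = 36 h
Power = 18 kWh ÷ 36 h = 0.5 kW = 500 W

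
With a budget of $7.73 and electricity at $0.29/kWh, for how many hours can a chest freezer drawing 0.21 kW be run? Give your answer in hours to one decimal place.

126.9 h

Energy available = $7.73 ÷ $0.29/kWh = 26.6552 kWh
Hours = 26.6552 kWh ÷ 0.21 kW = 126.9 h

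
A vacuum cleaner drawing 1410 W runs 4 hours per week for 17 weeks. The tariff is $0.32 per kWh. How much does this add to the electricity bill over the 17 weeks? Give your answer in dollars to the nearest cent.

$30.68

Runtime = 4 h/week × 17 weeks = 68 h
Energy = 1.41 kW × 68 h = 95.88 kWh
Cost = 95.88 kWh × $0.32/kWh = $30.68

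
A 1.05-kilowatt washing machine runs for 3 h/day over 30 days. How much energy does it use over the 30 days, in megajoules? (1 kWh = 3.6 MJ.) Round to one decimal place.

340.2 MJ

Runtime = 3 h/day × 30 days = 90 h
Energy = 1.05 kW × 90 h = 94.5 kWh
= 94.5 × 3.6 MJ = 340.2 MJ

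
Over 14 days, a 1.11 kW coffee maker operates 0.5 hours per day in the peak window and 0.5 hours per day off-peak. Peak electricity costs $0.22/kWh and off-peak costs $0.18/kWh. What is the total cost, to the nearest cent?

Peak energy = 1.11 kW × 0.5 h × 14 = 7.77 kWh
Off-peak energy = 1.11 kW × 0.5 h × 14 = 7.77 kWh
Cost = 7.77 × $0.22 + 7.77 × $0.18 = $1.7094 + $1.3986 = $3.11

$3.11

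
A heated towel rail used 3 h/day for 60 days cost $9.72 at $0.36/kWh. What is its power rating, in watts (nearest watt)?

150 W

Energy = $9.72 ÷ $0.36/kWh = 27 kWh
Runtime = 3 h/day × 60 days = 180 h
Power = 27 kWh ÷ 180 h = 0.15 kW = 150 W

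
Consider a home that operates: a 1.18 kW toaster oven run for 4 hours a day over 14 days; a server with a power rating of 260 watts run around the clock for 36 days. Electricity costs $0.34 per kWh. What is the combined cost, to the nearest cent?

$98.84

toaster oven: Runtime = 4 h/day × 14 days = 56 h
toaster oven: 1.18 kW × 56 h = 66.08 kWh
server: Runtime = 24 h × 36 = 864 h
server: 0.26 kW × 864 h = 224.64 kWh
Total energy = 290.72 kWh
Cost = 290.72 × $0.34 = $98.84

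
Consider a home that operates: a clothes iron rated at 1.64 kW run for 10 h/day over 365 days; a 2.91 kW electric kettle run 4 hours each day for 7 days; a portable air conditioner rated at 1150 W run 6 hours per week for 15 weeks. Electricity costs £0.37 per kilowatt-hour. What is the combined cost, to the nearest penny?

£2283.26

clothes iron: Runtime = 10 h/day × 365 days = 3650 h
clothes iron: 1.64 kW × 3650 h = 5986 kWh
electric kettle: Runtime = 4 h/day × 7 days = 28 h
electric kettle: 2.91 kW × 28 h = 81.48 kWh
portable air conditioner: Runtime = 6 h/week × 15 weeks = 90 h
portable air conditioner: 1.15 kW × 90 h = 103.5 kWh
Total energy = 6170.98 kWh
Cost = 6170.98 × £0.37 = £2283.26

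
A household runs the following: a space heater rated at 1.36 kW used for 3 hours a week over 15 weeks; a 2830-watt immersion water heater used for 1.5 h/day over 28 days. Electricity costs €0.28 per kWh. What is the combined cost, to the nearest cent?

space heater: Runtime = 3 h/week × 15 weeks = 45 h
space heater: 1.36 kW × 45 h = 61.2 kWh
immersion water heater: Runtime = 1.5 h/day × 28 days = 42 h
immersion water heater: 2.83 kW × 42 h = 118.86 kWh
Total energy = 180.06 kWh
Cost = 180.06 × €0.28 = €50.42

€50.42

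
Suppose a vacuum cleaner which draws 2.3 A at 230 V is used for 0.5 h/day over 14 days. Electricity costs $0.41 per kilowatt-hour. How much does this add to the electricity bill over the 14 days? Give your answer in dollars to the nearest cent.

Power = 2.3 A × 230 V = 529 W = 0.529 kW
Runtime = 0.5 h/day × 14 days = 7 h
Energy = 0.529 kW × 7 h = 3.703 kWh
Cost = 3.703 kWh × $0.41/kWh = $1.52

$1.52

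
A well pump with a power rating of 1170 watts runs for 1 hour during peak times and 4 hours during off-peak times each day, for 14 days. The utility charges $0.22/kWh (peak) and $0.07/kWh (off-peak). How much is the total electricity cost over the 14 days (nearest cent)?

$8.19

Peak energy = 1.17 kW × 1 h × 14 = 16.38 kWh
Off-peak energy = 1.17 kW × 4 h × 14 = 65.52 kWh
Cost = 16.38 × $0.22 + 65.52 × $0.07 = $3.6036 + $4.5864 = $8.19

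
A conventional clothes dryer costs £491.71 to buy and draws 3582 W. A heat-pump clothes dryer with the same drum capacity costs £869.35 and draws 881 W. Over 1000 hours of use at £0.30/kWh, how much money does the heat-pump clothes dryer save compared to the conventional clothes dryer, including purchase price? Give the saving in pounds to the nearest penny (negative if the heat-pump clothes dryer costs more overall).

£432.66

conventional clothes dryer: £491.71 + (3582/1000) kW × 1000 h × £0.30 = £491.71 + £1074.6 = £1566.31
heat-pump clothes dryer: £869.35 + (881/1000) kW × 1000 h × £0.30 = £869.35 + £264.3 = £1133.65
Saving = £1566.31 − £1133.65 = £432.66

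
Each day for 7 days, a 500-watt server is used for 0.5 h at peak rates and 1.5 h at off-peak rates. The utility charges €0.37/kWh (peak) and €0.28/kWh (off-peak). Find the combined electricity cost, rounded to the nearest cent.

€2.12

Peak energy = 0.5 kW × 0.5 h × 7 = 1.75 kWh
Off-peak energy = 0.5 kW × 1.5 h × 7 = 5.25 kWh
Cost = 1.75 × €0.37 + 5.25 × €0.28 = €0.6475 + €1.47 = €2.12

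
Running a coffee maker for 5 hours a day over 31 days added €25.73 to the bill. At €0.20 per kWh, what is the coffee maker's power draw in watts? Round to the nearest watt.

Energy = €25.73 ÷ €0.20/kWh = 128.65 kWh
Runtime = 5 h/day × 31 days = 155 h
Power = 128.65 kWh ÷ 155 h = 0.83 kW = 830 W

830 W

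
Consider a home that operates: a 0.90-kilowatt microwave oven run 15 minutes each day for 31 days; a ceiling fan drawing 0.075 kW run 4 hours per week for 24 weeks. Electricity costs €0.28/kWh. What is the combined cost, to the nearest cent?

€3.97

microwave oven: Runtime = 15 min × 31 = 465 min = 7.75 h
microwave oven: 0.9 kW × 7.75 h = 6.975 kWh
ceiling fan: Runtime = 4 h/week × 24 weeks = 96 h
ceiling fan: 0.075 kW × 96 h = 7.2 kWh
Total energy = 14.175 kWh
Cost = 14.175 × €0.28 = €3.97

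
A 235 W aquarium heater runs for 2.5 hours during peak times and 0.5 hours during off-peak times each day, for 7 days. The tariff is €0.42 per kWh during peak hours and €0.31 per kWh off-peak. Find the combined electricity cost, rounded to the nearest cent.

Peak energy = 0.235 kW × 2.5 h × 7 = 4.1125 kWh
Off-peak energy = 0.235 kW × 0.5 h × 7 = 0.8225 kWh
Cost = 4.1125 × €0.42 + 0.8225 × €0.31 = €1.72725 + €0.254975 = €1.98

€1.98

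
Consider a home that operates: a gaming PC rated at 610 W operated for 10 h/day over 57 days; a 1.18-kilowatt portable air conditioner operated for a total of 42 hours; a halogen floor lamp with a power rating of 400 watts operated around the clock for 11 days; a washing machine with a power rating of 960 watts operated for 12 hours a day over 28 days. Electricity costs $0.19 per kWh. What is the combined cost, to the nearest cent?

gaming PC: Runtime = 10 h/day × 57 days = 570 h
gaming PC: 0.61 kW × 570 h = 347.7 kWh
portable air conditioner: 1.18 kW × 42 h = 49.56 kWh
halogen floor lamp: Runtime = 24 h × 11 = 264 h
halogen floor lamp: 0.4 kW × 264 h = 105.6 kWh
washing machine: Runtime = 12 h/day × 28 days = 336 h
washing machine: 0.96 kW × 336 h = 322.56 kWh
Total energy = 825.42 kWh
Cost = 825.42 × $0.19 = $156.83

$156.83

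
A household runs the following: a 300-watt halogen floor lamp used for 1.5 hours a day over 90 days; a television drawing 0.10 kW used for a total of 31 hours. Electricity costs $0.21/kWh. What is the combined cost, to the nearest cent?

halogen floor lamp: Runtime = 1.5 h/day × 90 days = 135 h
halogen floor lamp: 0.3 kW × 135 h = 40.5 kWh
television: 0.1 kW × 31 h = 3.1 kWh
Total energy = 43.6 kWh
Cost = 43.6 × $0.21 = $9.16

$9.16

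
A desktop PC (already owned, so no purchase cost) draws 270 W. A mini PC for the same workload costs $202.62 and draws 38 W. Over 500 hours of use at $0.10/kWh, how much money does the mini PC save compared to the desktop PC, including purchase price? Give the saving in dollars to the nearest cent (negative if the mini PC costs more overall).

-$191.02

desktop PC: $0.00 + (270/1000) kW × 500 h × $0.10 = $0.00 + $13.5 = $13.5
mini PC: $202.62 + (38/1000) kW × 500 h × $0.10 = $202.62 + $1.9 = $204.52
Saving = $13.5 − $204.52 = −$191.02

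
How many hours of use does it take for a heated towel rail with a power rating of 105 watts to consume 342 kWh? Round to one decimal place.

Hours = 342 kWh ÷ 0.105 kW = 3257.1 h

3257.1 h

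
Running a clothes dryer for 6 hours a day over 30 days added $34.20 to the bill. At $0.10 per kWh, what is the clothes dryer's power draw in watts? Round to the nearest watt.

Energy = $34.20 ÷ $0.10/kWh = 342 kWh
Runtime = 6 h/day × 30 days = 180 h
Power = 342 kWh ÷ 180 h = 1.9 kW = 1900 W

1900 W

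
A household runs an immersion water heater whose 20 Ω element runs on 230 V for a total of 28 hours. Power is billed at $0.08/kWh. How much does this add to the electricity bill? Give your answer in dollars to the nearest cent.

$5.92

Power = V²/R = 230²/20 = 2645 W = 2.645 kW
Energy = 2.645 kW × 28 h = 74.06 kWh
Cost = 74.06 kWh × $0.08/kWh = $5.92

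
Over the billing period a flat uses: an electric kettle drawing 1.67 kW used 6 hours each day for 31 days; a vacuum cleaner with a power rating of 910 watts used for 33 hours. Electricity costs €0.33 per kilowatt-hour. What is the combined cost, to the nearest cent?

€112.41

electric kettle: Runtime = 6 h/day × 31 days = 186 h
electric kettle: 1.67 kW × 186 h = 310.62 kWh
vacuum cleaner: 0.91 kW × 33 h = 30.03 kWh
Total energy = 340.65 kWh
Cost = 340.65 × €0.33 = €112.41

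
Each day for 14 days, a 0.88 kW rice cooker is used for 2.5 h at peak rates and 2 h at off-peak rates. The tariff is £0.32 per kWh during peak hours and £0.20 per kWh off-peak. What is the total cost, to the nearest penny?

Peak energy = 0.88 kW × 2.5 h × 14 = 30.8 kWh
Off-peak energy = 0.88 kW × 2 h × 14 = 24.64 kWh
Cost = 30.8 × £0.32 + 24.64 × £0.20 = £9.856 + £4.928 = £14.78

£14.78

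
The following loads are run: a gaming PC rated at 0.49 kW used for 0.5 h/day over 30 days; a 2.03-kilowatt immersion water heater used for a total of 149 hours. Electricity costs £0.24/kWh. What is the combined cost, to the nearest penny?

£74.36

gaming PC: Runtime = 0.5 h/day × 30 days = 15 h
gaming PC: 0.49 kW × 15 h = 7.35 kWh
immersion water heater: 2.03 kW × 149 h = 302.47 kWh
Total energy = 309.82 kWh
Cost = 309.82 × £0.24 = £74.36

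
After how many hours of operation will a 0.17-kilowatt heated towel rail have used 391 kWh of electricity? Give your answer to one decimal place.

Hours = 391 kWh ÷ 0.17 kW = 2300.0 h

2300.0 h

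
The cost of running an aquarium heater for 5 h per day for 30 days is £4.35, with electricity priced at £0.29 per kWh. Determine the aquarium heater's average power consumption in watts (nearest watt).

Energy = £4.35 ÷ £0.29/kWh = 15 kWh
Runtime = 5 h/day × 30 days = 150 h
Power = 15 kWh ÷ 150 h = 0.1 kW = 100 W

100 W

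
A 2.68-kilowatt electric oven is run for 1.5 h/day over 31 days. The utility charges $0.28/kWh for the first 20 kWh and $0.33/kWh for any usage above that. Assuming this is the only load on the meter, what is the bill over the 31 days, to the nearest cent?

Runtime = 1.5 h/day × 31 days = 46.5 h
Energy = 2.68 kW × 46.5 h = 124.62 kWh
Tier 1 (0–20 kWh): 20 × $0.28 = $5.6
Above 20 kWh: 104.62 × $0.33 = $34.5246
Bill = $40.12

$40.12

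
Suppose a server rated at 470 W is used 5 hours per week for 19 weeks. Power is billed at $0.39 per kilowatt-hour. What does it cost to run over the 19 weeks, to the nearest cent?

$17.41

Runtime = 5 h/week × 19 weeks = 95 h
Energy = 0.47 kW × 95 h = 44.65 kWh
Cost = 44.65 kWh × $0.39/kWh = $17.41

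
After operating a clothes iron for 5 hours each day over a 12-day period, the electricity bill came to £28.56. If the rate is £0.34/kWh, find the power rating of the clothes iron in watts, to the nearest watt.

1400 W

Energy = £28.56 ÷ £0.34/kWh = 84 kWh
Runtime = 5 h/day × 12 days = 60 h
Power = 84 kWh ÷ 60 h = 1.4 kW = 1400 W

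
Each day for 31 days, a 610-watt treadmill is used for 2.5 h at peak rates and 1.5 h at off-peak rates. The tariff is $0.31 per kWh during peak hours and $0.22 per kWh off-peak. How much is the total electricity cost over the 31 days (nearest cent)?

$20.90

Peak energy = 0.61 kW × 2.5 h × 31 = 47.275 kWh
Off-peak energy = 0.61 kW × 1.5 h × 31 = 28.365 kWh
Cost = 47.275 × $0.31 + 28.365 × $0.22 = $14.65525 + $6.2403 = $20.90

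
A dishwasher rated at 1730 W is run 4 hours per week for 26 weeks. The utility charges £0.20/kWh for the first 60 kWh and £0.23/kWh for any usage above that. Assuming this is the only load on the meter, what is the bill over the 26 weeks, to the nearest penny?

Runtime = 4 h/week × 26 weeks = 104 h
Energy = 1.73 kW × 104 h = 179.92 kWh
Tier 1 (0–60 kWh): 60 × £0.20 = £12
Above 60 kWh: 119.92 × £0.23 = £27.5816
Bill = £39.58

£39.58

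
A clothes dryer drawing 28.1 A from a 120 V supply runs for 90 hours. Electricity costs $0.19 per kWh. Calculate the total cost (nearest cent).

Power = 28.1 A × 120 V = 3372 W = 3.372 kW
Energy = 3.372 kW × 90 h = 303.48 kWh
Cost = 303.48 kWh × $0.19/kWh = $57.66

$57.66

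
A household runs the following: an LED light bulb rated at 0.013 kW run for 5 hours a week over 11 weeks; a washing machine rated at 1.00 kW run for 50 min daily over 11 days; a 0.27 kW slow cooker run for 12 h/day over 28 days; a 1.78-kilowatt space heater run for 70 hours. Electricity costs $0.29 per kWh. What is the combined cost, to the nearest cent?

$65.31

LED light bulb: Runtime = 5 h/week × 11 weeks = 55 h
LED light bulb: 0.013 kW × 55 h = 0.715 kWh
washing machine: Runtime = 50 min × 11 = 550 min = 9.166666… h
washing machine: 1 kW × 9.166666… h = 9.166666… kWh
slow cooker: Runtime = 12 h/day × 28 days = 336 h
slow cooker: 0.27 kW × 336 h = 90.72 kWh
space heater: 1.78 kW × 70 h = 124.6 kWh
Total energy = 225.201666… kWh
Cost = 225.201666… × $0.29 = $65.31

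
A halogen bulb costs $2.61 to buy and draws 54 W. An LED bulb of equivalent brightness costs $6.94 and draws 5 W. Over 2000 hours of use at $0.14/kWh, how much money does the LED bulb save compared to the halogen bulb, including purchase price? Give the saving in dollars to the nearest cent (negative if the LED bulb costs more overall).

$9.39

halogen bulb: $2.61 + (54/1000) kW × 2000 h × $0.14 = $2.61 + $15.12 = $17.73
LED bulb: $6.94 + (5/1000) kW × 2000 h × $0.14 = $6.94 + $1.4 = $8.34
Saving = $17.73 − $8.34 = $9.39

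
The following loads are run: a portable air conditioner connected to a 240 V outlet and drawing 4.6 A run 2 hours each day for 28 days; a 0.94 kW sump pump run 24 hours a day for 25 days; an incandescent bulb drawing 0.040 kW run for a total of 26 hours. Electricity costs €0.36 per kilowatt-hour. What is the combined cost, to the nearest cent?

€225.67

portable air conditioner: Power = 4.6 A × 240 V = 1104 W = 1.104 kW
portable air conditioner: Runtime = 2 h/day × 28 days = 56 h
portable air conditioner: 1.104 kW × 56 h = 61.824 kWh
sump pump: Runtime = 24 h × 25 = 600 h
sump pump: 0.94 kW × 600 h = 564 kWh
incandescent bulb: 0.04 kW × 26 h = 1.04 kWh
Total energy = 626.864 kWh
Cost = 626.864 × €0.36 = €225.67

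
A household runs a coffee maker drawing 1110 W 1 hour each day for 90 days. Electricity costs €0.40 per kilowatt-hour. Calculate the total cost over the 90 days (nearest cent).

€39.96

Runtime = 1 h/day × 90 days = 90 h
Energy = 1.11 kW × 90 h = 99.9 kWh
Cost = 99.9 kWh × €0.40/kWh = €39.96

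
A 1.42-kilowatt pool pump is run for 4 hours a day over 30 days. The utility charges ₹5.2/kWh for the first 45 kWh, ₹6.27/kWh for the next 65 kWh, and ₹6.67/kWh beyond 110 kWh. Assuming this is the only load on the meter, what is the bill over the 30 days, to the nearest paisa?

₹1044.42

Runtime = 4 h/day × 30 days = 120 h
Energy = 1.42 kW × 120 h = 170.4 kWh
Tier 1 (0–45 kWh): 45 × ₹5.2 = ₹234
Tier 2 (45–110 kWh): 65 × ₹6.27 = ₹407.55
Above 110 kWh: 60.4 × ₹6.67 = ₹402.868
Bill = ₹1044.42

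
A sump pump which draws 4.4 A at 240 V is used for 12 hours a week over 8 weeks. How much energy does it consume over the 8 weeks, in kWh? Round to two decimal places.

101.38 kWh

Power = 4.4 A × 240 V = 1056 W = 1.056 kW
Runtime = 12 h/week × 8 weeks = 96 h
Energy = 1.056 kW × 96 h = 101.376 kWh ≈ 101.38 kWh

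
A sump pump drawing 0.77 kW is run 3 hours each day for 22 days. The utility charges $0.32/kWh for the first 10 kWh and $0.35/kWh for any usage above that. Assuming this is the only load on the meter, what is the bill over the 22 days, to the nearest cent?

Runtime = 3 h/day × 22 days = 66 h
Energy = 0.77 kW × 66 h = 50.82 kWh
Tier 1 (0–10 kWh): 10 × $0.32 = $3.2
Above 10 kWh: 40.82 × $0.35 = $14.287
Bill = $17.49

$17.49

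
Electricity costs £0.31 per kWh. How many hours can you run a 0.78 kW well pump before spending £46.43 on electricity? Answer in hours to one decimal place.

Energy available = £46.43 ÷ £0.31/kWh = 149.7742 kWh
Hours = 149.7742 kWh ÷ 0.78 kW = 192.0 h

192.0 h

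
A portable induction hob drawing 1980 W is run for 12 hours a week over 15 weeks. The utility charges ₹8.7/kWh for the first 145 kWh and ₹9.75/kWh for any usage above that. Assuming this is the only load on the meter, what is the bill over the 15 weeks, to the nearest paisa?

Runtime = 12 h/week × 15 weeks = 180 h
Energy = 1.98 kW × 180 h = 356.4 kWh
Tier 1 (0–145 kWh): 145 × ₹8.7 = ₹1261.5
Above 145 kWh: 211.4 × ₹9.75 = ₹2061.15
Bill = ₹3322.65

₹3322.65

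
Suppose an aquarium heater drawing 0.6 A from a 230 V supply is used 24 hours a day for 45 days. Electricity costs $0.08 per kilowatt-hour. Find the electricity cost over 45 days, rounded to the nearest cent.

Power = 0.6 A × 230 V = 138 W = 0.138 kW
Runtime = 24 h × 45 = 1080 h
Energy = 0.138 kW × 1080 h = 149.04 kWh
Cost = 149.04 kWh × $0.08/kWh = $11.92

$11.92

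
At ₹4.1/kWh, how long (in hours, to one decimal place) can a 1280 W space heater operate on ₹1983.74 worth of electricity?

Energy available = ₹1983.74 ÷ ₹4.1/kWh = 483.839 kWh
Hours = 483.839 kWh ÷ 1.28 kW = 378.0 h

378.0 h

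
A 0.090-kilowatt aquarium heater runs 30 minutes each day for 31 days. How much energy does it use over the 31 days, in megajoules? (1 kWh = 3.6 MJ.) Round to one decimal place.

5.0 MJ

Runtime = 30 min × 31 = 930 min = 15.5 h
Energy = 0.09 kW × 15.5 h = 1.395 kWh
= 1.395 × 3.6 MJ = 5.0 MJ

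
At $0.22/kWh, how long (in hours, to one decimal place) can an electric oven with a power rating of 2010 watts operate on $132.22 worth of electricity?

Energy available = $132.22 ÷ $0.22/kWh = 601 kWh
Hours = 601 kWh ÷ 2.01 kW = 299.0 h

299.0 h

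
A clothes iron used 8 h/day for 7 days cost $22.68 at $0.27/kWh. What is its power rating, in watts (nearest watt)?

Energy = $22.68 ÷ $0.27/kWh = 84 kWh
Runtime = 8 h/day × 7 days = 56 h
Power = 84 kWh ÷ 56 h = 1.5 kW = 1500 W

1500 W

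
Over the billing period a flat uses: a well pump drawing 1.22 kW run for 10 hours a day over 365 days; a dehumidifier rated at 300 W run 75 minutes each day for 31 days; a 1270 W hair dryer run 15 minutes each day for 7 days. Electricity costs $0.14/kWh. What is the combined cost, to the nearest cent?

well pump: Runtime = 10 h/day × 365 days = 3650 h
well pump: 1.22 kW × 3650 h = 4453 kWh
dehumidifier: Runtime = 75 min × 31 = 2325 min = 38.75 h
dehumidifier: 0.3 kW × 38.75 h = 11.625 kWh
hair dryer: Runtime = 15 min × 7 = 105 min = 1.75 h
hair dryer: 1.27 kW × 1.75 h = 2.2225 kWh
Total energy = 4466.8475 kWh
Cost = 4466.8475 × $0.14 = $625.36

$625.36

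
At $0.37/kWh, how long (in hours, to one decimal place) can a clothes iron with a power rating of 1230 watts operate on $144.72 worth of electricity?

Energy available = $144.72 ÷ $0.37/kWh = 391.1351 kWh
Hours = 391.1351 kWh ÷ 1.23 kW = 318.0 h

318.0 h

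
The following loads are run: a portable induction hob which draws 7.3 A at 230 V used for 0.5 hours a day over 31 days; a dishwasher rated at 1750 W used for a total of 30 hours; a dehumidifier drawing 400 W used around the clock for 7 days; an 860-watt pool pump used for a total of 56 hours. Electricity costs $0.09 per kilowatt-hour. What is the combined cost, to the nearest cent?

$17.45

portable induction hob: Power = 7.3 A × 230 V = 1679 W = 1.679 kW
portable induction hob: Runtime = 0.5 h/day × 31 days = 15.5 h
portable induction hob: 1.679 kW × 15.5 h = 26.0245 kWh
dishwasher: 1.75 kW × 30 h = 52.5 kWh
dehumidifier: Runtime = 24 h × 7 = 168 h
dehumidifier: 0.4 kW × 168 h = 67.2 kWh
pool pump: 0.86 kW × 56 h = 48.16 kWh
Total energy = 193.8845 kWh
Cost = 193.8845 × $0.09 = $17.45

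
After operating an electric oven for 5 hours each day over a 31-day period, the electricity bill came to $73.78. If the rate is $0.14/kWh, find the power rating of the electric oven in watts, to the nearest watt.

Energy = $73.78 ÷ $0.14/kWh = 527 kWh
Runtime = 5 h/day × 31 days = 155 h
Power = 527 kWh ÷ 155 h = 3.4 kW = 3400 W

3400 W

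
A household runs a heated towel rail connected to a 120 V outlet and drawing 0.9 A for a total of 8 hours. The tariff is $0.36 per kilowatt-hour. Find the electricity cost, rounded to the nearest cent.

$0.31

Power = 0.9 A × 120 V = 108 W = 0.108 kW
Energy = 0.108 kW × 8 h = 0.864 kWh
Cost = 0.864 kWh × $0.36/kWh = $0.31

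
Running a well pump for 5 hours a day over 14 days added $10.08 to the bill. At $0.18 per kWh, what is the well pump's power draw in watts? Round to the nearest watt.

Energy = $10.08 ÷ $0.18/kWh = 56 kWh
Runtime = 5 h/day × 14 days = 70 h
Power = 56 kWh ÷ 70 h = 0.8 kW = 800 W

800 W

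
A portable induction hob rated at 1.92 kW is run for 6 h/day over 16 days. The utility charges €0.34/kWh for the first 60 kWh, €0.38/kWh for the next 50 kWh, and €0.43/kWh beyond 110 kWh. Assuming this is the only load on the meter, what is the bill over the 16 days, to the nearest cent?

€71.36

Runtime = 6 h/day × 16 days = 96 h
Energy = 1.92 kW × 96 h = 184.32 kWh
Tier 1 (0–60 kWh): 60 × €0.34 = €20.4
Tier 2 (60–110 kWh): 50 × €0.38 = €19
Above 110 kWh: 74.32 × €0.43 = €31.9576
Bill = €71.36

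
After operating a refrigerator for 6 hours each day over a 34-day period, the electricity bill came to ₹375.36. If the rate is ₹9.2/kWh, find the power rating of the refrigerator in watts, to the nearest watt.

Energy = ₹375.36 ÷ ₹9.2/kWh = 40.8 kWh
Runtime = 6 h/day × 34 days = 204 h
Power = 40.8 kWh ÷ 204 h = 0.2 kW = 200 W

200 W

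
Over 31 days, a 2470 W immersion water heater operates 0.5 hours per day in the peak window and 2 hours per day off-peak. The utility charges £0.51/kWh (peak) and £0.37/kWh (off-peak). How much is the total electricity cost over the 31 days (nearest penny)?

£76.19

Peak energy = 2.47 kW × 0.5 h × 31 = 38.285 kWh
Off-peak energy = 2.47 kW × 2 h × 31 = 153.14 kWh
Cost = 38.285 × £0.51 + 153.14 × £0.37 = £19.52535 + £56.6618 = £76.19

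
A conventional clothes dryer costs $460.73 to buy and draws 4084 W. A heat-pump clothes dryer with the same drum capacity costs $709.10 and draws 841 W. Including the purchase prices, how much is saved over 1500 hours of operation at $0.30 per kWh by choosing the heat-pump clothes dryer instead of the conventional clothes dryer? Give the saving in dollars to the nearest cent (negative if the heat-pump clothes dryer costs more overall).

conventional clothes dryer: $460.73 + (4084/1000) kW × 1500 h × $0.30 = $460.73 + $1837.8 = $2298.53
heat-pump clothes dryer: $709.10 + (841/1000) kW × 1500 h × $0.30 = $709.10 + $378.45 = $1087.55
Saving = $2298.53 − $1087.55 = $1210.98

$1210.98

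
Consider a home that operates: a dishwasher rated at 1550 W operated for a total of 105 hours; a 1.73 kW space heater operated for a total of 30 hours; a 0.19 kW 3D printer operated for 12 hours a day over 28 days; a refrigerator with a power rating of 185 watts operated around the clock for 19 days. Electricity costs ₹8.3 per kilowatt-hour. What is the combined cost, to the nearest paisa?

₹3011.66

dishwasher: 1.55 kW × 105 h = 162.75 kWh
space heater: 1.73 kW × 30 h = 51.9 kWh
3D printer: Runtime = 12 h/day × 28 days = 336 h
3D printer: 0.19 kW × 336 h = 63.84 kWh
refrigerator: Runtime = 24 h × 19 = 456 h
refrigerator: 0.185 kW × 456 h = 84.36 kWh
Total energy = 362.85 kWh
Cost = 362.85 × ₹8.3 = ₹3011.66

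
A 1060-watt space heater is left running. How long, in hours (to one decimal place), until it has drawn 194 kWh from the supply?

183.0 h

Hours = 194 kWh ÷ 1.06 kW = 183.0 h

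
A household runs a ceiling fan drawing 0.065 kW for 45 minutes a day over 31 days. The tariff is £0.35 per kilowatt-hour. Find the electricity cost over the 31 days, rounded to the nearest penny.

£0.53

Runtime = 45 min × 31 = 1395 min = 23.25 h
Energy = 0.065 kW × 23.25 h = 1.51125 kWh
Cost = 1.51125 kWh × £0.35/kWh = £0.53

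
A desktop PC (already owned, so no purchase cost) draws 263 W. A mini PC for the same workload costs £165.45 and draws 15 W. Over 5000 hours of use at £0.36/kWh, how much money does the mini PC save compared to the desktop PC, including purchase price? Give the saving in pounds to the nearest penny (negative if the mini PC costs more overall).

desktop PC: £0.00 + (263/1000) kW × 5000 h × £0.36 = £0.00 + £473.4 = £473.4
mini PC: £165.45 + (15/1000) kW × 5000 h × £0.36 = £165.45 + £27 = £192.45
Saving = £473.4 − £192.45 = £280.95

£280.95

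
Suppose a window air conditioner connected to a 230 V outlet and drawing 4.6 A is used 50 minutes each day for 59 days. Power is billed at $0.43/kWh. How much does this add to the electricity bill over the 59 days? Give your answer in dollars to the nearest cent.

$22.37

Power = 4.6 A × 230 V = 1058 W = 1.058 kW
Runtime = 50 min × 59 = 2950 min = 49.166666… h
Energy = 1.058 kW × 49.166666… h = 52.018333… kWh
Cost = 52.018333… kWh × $0.43/kWh = $22.37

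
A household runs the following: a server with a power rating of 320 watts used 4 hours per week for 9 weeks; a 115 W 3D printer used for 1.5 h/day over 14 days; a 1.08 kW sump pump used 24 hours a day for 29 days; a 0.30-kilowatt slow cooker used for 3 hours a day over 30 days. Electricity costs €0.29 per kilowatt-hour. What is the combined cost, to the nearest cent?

€229.86

server: Runtime = 4 h/week × 9 weeks = 36 h
server: 0.32 kW × 36 h = 11.52 kWh
3D printer: Runtime = 1.5 h/day × 14 days = 21 h
3D printer: 0.115 kW × 21 h = 2.415 kWh
sump pump: Runtime = 24 h × 29 = 696 h
sump pump: 1.08 kW × 696 h = 751.68 kWh
slow cooker: Runtime = 3 h/day × 30 days = 90 h
slow cooker: 0.3 kW × 90 h = 27 kWh
Total energy = 792.615 kWh
Cost = 792.615 × €0.29 = €229.86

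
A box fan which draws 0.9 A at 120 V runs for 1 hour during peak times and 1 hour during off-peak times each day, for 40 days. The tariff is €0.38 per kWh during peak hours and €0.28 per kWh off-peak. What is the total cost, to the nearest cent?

€2.85

Power = 0.9 A × 120 V = 108 W = 0.108 kW
Peak energy = 0.108 kW × 1 h × 40 = 4.32 kWh
Off-peak energy = 0.108 kW × 1 h × 40 = 4.32 kWh
Cost = 4.32 × €0.38 + 4.32 × €0.28 = €1.6416 + €1.2096 = €2.85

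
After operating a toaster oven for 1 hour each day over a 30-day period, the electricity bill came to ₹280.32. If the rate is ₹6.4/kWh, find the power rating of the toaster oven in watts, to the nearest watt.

Energy = ₹280.32 ÷ ₹6.4/kWh = 43.8 kWh
Runtime = 1 h/day × 30 days = 30 h
Power = 43.8 kWh ÷ 30 h = 1.46 kW = 1460 W

1460 W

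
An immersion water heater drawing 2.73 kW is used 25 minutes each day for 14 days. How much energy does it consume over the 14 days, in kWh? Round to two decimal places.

15.93 kWh

Runtime = 25 min × 14 = 350 min = 5.833333… h
Energy = 2.73 kW × 5.833333… h = 15.925 kWh ≈ 15.93 kWh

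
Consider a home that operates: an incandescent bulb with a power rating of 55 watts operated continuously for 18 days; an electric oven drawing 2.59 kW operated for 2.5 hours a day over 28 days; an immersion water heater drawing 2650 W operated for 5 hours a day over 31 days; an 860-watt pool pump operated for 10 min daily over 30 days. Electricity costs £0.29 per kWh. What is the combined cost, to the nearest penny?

incandescent bulb: Runtime = 24 h × 18 = 432 h
incandescent bulb: 0.055 kW × 432 h = 23.76 kWh
electric oven: Runtime = 2.5 h/day × 28 days = 70 h
electric oven: 2.59 kW × 70 h = 181.3 kWh
immersion water heater: Runtime = 5 h/day × 31 days = 155 h
immersion water heater: 2.65 kW × 155 h = 410.75 kWh
pool pump: Runtime = 10 min × 30 = 300 min = 5 h
pool pump: 0.86 kW × 5 h = 4.3 kWh
Total energy = 620.11 kWh
Cost = 620.11 × £0.29 = £179.83

£179.83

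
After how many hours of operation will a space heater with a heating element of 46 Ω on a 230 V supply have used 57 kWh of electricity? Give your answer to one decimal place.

49.6 h

Power = V²/R = 230²/46 = 1150 W = 1.15 kW
Hours = 57 kWh ÷ 1.15 kW = 49.6 h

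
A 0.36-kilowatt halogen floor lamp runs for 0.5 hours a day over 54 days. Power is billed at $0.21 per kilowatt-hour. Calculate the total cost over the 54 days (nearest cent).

Runtime = 0.5 h/day × 54 days = 27 h
Energy = 0.36 kW × 27 h = 9.72 kWh
Cost = 9.72 kWh × $0.21/kWh = $2.04

$2.04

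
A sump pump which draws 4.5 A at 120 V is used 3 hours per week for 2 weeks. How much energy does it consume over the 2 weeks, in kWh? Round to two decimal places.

Power = 4.5 A × 120 V = 540 W = 0.54 kW
Runtime = 3 h/week × 2 weeks = 6 h
Energy = 0.54 kW × 6 h = 3.24 kWh

3.24 kWh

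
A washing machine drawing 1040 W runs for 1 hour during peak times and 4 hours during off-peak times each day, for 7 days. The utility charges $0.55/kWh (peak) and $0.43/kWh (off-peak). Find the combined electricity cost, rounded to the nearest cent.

Peak energy = 1.04 kW × 1 h × 7 = 7.28 kWh
Off-peak energy = 1.04 kW × 4 h × 7 = 29.12 kWh
Cost = 7.28 × $0.55 + 29.12 × $0.43 = $4.004 + $12.5216 = $16.53

$16.53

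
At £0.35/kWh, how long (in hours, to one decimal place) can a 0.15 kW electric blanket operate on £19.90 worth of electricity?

Energy available = £19.90 ÷ £0.35/kWh = 56.8571 kWh
Hours = 56.8571 kWh ÷ 0.15 kW = 379.0 h

379.0 h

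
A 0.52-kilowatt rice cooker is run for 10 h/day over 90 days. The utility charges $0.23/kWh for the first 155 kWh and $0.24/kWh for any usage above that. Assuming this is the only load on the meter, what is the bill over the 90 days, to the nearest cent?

$110.77

Runtime = 10 h/day × 90 days = 900 h
Energy = 0.52 kW × 900 h = 468 kWh
Tier 1 (0–155 kWh): 155 × $0.23 = $35.65
Above 155 kWh: 313 × $0.24 = $75.12
Bill = $110.77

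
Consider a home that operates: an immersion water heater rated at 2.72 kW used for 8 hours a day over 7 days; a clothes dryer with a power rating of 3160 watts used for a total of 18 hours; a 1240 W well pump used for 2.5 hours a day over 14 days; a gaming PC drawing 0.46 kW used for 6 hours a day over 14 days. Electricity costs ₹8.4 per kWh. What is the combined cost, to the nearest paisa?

immersion water heater: Runtime = 8 h/day × 7 days = 56 h
immersion water heater: 2.72 kW × 56 h = 152.32 kWh
clothes dryer: 3.16 kW × 18 h = 56.88 kWh
well pump: Runtime = 2.5 h/day × 14 days = 35 h
well pump: 1.24 kW × 35 h = 43.4 kWh
gaming PC: Runtime = 6 h/day × 14 days = 84 h
gaming PC: 0.46 kW × 84 h = 38.64 kWh
Total energy = 291.24 kWh
Cost = 291.24 × ₹8.4 = ₹2446.42

₹2446.42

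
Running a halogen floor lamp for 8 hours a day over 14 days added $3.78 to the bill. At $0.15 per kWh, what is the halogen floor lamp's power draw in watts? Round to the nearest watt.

225 W

Energy = $3.78 ÷ $0.15/kWh = 25.2 kWh
Runtime = 8 h/day × 14 days = 112 h
Power = 25.2 kWh ÷ 112 h = 0.225 kW = 225 W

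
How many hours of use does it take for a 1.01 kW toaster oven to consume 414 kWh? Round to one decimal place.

Hours = 414 kWh ÷ 1.01 kW = 409.9 h

409.9 h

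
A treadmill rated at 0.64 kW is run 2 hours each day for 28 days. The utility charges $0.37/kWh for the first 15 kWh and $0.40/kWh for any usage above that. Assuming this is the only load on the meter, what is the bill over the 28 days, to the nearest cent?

$13.89

Runtime = 2 h/day × 28 days = 56 h
Energy = 0.64 kW × 56 h = 35.84 kWh
Tier 1 (0–15 kWh): 15 × $0.37 = $5.55
Above 15 kWh: 20.84 × $0.40 = $8.336
Bill = $13.89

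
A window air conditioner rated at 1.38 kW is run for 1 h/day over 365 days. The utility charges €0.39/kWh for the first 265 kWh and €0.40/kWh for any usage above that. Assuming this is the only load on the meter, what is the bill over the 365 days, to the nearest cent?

€198.83

Runtime = 1 h/day × 365 days = 365 h
Energy = 1.38 kW × 365 h = 503.7 kWh
Tier 1 (0–265 kWh): 265 × €0.39 = €103.35
Above 265 kWh: 238.7 × €0.40 = €95.48
Bill = €198.83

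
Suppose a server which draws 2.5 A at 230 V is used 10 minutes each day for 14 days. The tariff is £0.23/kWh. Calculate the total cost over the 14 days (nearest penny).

Power = 2.5 A × 230 V = 575 W = 0.575 kW
Runtime = 10 min × 14 = 140 min = 2.333333… h
Energy = 0.575 kW × 2.333333… h = 1.341666… kWh
Cost = 1.341666… kWh × £0.23/kWh = £0.31

£0.31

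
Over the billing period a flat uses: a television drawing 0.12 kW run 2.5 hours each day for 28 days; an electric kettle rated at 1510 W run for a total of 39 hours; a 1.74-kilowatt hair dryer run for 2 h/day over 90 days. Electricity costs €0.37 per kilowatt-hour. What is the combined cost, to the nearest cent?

television: Runtime = 2.5 h/day × 28 days = 70 h
television: 0.12 kW × 70 h = 8.4 kWh
electric kettle: 1.51 kW × 39 h = 58.89 kWh
hair dryer: Runtime = 2 h/day × 90 days = 180 h
hair dryer: 1.74 kW × 180 h = 313.2 kWh
Total energy = 380.49 kWh
Cost = 380.49 × €0.37 = €140.78

€140.78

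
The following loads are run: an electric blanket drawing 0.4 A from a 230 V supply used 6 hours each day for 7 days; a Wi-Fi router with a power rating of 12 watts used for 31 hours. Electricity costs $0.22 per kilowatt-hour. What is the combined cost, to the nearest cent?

$0.93

electric blanket: Power = 0.4 A × 230 V = 92 W = 0.092 kW
electric blanket: Runtime = 6 h/day × 7 days = 42 h
electric blanket: 0.092 kW × 42 h = 3.864 kWh
Wi-Fi router: 0.012 kW × 31 h = 0.372 kWh
Total energy = 4.236 kWh
Cost = 4.236 × $0.22 = $0.93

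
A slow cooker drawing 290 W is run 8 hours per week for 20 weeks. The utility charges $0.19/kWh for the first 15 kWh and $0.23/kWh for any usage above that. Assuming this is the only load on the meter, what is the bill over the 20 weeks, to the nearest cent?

$10.07

Runtime = 8 h/week × 20 weeks = 160 h
Energy = 0.29 kW × 160 h = 46.4 kWh
Tier 1 (0–15 kWh): 15 × $0.19 = $2.85
Above 15 kWh: 31.4 × $0.23 = $7.222
Bill = $10.07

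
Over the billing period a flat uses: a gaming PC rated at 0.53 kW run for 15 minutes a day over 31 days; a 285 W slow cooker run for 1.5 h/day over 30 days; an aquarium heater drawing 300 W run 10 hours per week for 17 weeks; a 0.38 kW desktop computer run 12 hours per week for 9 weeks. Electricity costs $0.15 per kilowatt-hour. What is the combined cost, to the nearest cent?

$16.35

gaming PC: Runtime = 15 min × 31 = 465 min = 7.75 h
gaming PC: 0.53 kW × 7.75 h = 4.1075 kWh
slow cooker: Runtime = 1.5 h/day × 30 days = 45 h
slow cooker: 0.285 kW × 45 h = 12.825 kWh
aquarium heater: Runtime = 10 h/week × 17 weeks = 170 h
aquarium heater: 0.3 kW × 170 h = 51 kWh
desktop computer: Runtime = 12 h/week × 9 weeks = 108 h
desktop computer: 0.38 kW × 108 h = 41.04 kWh
Total energy = 108.9725 kWh
Cost = 108.9725 × $0.15 = $16.35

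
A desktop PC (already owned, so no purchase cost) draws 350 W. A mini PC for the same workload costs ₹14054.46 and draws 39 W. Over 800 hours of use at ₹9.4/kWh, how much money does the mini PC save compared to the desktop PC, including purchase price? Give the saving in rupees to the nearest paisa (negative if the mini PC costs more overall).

-₹11715.74

desktop PC: ₹0.00 + (350/1000) kW × 800 h × ₹9.4 = ₹0.00 + ₹2632 = ₹2632
mini PC: ₹14054.46 + (39/1000) kW × 800 h × ₹9.4 = ₹14054.46 + ₹293.28 = ₹14347.74
Saving = ₹2632 − ₹14347.74 = −₹11715.74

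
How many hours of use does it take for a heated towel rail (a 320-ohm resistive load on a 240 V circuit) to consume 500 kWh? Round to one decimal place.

Power = V²/R = 240²/320 = 180 W = 0.18 kW
Hours = 500 kWh ÷ 0.18 kW = 2777.8 h

2777.8 h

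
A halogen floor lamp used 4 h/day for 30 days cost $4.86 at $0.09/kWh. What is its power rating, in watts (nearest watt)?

Energy = $4.86 ÷ $0.09/kWh = 54 kWh
Runtime = 4 h/day × 30 days = 120 h
Power = 54 kWh ÷ 120 h = 0.45 kW = 450 W

450 W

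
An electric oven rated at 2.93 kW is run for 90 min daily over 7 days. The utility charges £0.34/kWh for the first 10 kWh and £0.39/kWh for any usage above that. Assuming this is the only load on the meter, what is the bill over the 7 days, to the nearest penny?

£11.50

Runtime = 90 min × 7 = 630 min = 10.5 h
Energy = 2.93 kW × 10.5 h = 30.765 kWh
Tier 1 (0–10 kWh): 10 × £0.34 = £3.4
Above 10 kWh: 20.765 × £0.39 = £8.09835
Bill = £11.50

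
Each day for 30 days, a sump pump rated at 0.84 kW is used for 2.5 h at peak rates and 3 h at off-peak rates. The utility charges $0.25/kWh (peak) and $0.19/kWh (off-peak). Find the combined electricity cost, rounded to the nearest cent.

Peak energy = 0.84 kW × 2.5 h × 30 = 63 kWh
Off-peak energy = 0.84 kW × 3 h × 30 = 75.6 kWh
Cost = 63 × $0.25 + 75.6 × $0.19 = $15.75 + $14.364 = $30.11

$30.11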